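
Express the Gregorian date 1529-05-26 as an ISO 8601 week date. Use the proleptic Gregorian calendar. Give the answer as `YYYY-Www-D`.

1529-W21-7

The weekday is Sunday (ISO weekday 7).
That Sunday belongs to ISO week 21 of ISO year 1529.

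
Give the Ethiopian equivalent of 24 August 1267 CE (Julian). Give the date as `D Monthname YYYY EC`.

The source date corresponds to 31 August 1267 in the proleptic Gregorian calendar (JDN 2184065).
That day falls on 1 Pagume 1259 EC in the Ethiopian calendar.

1 Pagume 1259 EC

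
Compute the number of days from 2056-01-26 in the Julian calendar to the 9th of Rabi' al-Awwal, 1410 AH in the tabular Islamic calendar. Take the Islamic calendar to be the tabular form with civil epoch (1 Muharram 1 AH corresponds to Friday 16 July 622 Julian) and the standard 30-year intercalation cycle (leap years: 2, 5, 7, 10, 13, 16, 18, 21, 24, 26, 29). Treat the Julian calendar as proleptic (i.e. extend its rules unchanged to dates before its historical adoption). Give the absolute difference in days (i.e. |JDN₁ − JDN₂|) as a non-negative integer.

24227

JDN of the first date = 2472037.
JDN of the second date = 2447810.
|2447810 − 2472037| = 24227.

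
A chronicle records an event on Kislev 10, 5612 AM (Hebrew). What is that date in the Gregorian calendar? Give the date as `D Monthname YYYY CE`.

Both dates share Julian Day Number 2397461; in the Gregorian calendar that is 4 December 1851 CE.

4 December 1851 CE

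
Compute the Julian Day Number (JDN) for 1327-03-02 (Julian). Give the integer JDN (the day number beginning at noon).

2205805

In the proleptic Gregorian calendar the same day is 10 March 1327.
JDN 2400001 is 17 November 1858 CE (Gregorian), MJD 0; the target day is −194196 days from there, so JDN = 2205805.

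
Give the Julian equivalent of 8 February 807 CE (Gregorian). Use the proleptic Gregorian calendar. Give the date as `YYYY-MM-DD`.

0807-02-04

At this point the Julian calendar is 4 days behind the Gregorian.
8 February 807 Gregorian − 4 days → 4 February 807 Julian.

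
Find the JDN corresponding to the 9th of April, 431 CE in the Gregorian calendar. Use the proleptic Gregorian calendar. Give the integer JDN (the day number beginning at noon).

JDN 2299161 is 15 October 1582 CE (Gregorian); the target day is −420583 days from there, so JDN = 1878578.

1878578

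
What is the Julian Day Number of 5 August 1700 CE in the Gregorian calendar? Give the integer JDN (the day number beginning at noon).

2342189

JDN 2299161 is 15 October 1582 CE (Gregorian); the target day is +43028 days from there, so JDN = 2342189.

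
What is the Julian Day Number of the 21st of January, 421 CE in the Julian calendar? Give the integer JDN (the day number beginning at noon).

1874849

Equivalently 22 January 421 (proleptic Gregorian).
JDN 2400001 is 17 November 1858 CE (Gregorian), MJD 0; the target day is −525152 days from there, so JDN = 1874849.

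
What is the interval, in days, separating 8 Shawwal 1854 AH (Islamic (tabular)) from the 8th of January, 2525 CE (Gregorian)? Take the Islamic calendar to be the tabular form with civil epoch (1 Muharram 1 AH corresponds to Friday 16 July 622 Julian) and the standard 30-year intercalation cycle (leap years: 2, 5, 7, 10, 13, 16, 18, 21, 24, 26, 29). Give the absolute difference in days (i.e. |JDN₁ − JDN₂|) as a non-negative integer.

37951

JDN of the first date = 2605354.
JDN of the second date = 2643305.
|2643305 − 2605354| = 37951.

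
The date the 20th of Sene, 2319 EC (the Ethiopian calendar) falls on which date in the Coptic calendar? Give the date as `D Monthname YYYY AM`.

Julian Day Number of the source date = 2571159.
Converting JDN 2571159 to the Coptic calendar gives 20 Paoni 2043 AM.

20 Paoni 2043 AM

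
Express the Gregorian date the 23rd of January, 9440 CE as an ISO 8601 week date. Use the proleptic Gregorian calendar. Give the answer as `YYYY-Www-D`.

9440-W04-4

The weekday is Thursday (ISO weekday 4).
That Thursday belongs to ISO week 4 of ISO year 9440.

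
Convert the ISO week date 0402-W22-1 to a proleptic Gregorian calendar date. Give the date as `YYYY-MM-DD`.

0402-05-27

ISO week 1 of 402 is the week containing the first Thursday of 402.
Week 22, day 1 (Monday) lands on 0402-05-27.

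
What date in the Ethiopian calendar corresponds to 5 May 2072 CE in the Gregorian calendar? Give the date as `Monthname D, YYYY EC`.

Julian Day Number of the source date = 2477968.
Converting JDN 2477968 to the Ethiopian calendar gives 27 Miyazya 2064 EC.

Miyazya 27, 2064 EC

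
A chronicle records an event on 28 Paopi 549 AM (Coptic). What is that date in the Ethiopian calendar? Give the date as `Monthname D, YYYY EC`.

The source date corresponds to 29 October 832 in the proleptic Gregorian calendar (JDN 2025244).
That day falls on 28 Tikimt 825 EC in the Ethiopian calendar.

Tikimt 28, 825 EC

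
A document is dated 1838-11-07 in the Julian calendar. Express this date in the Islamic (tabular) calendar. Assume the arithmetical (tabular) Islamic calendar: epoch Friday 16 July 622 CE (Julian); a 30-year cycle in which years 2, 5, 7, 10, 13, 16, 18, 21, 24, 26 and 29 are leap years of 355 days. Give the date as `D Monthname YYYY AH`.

Julian Day Number of the source date = 2392698.
Converting JDN 2392698 to the tabular Islamic calendar gives 2 Ramadan 1254 AH.

2 Ramadan 1254 AH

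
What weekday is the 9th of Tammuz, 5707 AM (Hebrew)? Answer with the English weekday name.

Friday

In the Gregorian calendar this is 27 June 1947 (JDN 2432364).
JDN 2432364 mod 7 = 4, and JDN 0 was a Monday, so this is a Friday.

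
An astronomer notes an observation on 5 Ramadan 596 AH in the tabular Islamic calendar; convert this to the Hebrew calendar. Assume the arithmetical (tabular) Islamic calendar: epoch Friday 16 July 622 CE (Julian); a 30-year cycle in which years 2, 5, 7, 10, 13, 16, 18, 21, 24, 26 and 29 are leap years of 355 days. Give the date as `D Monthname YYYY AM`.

5 Tammuz 4960 AM

Julian Day Number of the source date = 2159528.
Converting JDN 2159528 to the Hebrew calendar gives 5 Tammuz 4960 AM.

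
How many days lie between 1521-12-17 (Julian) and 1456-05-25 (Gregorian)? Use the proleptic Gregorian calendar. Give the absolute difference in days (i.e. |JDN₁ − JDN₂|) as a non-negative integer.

23956

First date → JDN 2276954; second date → JDN 2252998.
The interval is |2276954 − 2252998| = 23956 days.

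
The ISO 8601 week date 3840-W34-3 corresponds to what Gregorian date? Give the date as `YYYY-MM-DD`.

ISO week 1 of 3840 is the week containing the first Thursday of 3840.
Week 34, day 3 (Wednesday) lands on 3840-08-19.

3840-08-19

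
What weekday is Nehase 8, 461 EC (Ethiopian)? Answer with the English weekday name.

In the proleptic Gregorian calendar this is 2 August 469 (JDN 1892573).
Since JDN mod 7 = 4 (0 = Monday), the day is Friday.

Friday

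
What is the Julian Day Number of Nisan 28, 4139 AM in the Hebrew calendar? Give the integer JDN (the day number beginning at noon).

In the proleptic Gregorian calendar the same day is 2 April 379.
JDN 2451545 is 1 January 2000 CE (Gregorian); the target day is −591967 days from there, so JDN = 1859578.

1859578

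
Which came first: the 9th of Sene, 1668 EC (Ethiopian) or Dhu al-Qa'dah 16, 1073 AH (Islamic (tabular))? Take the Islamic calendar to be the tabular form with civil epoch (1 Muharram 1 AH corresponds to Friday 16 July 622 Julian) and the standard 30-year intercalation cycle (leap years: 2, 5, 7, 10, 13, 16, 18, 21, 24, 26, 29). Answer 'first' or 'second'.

second

Converting both to JDN: 2333371 vs 2328631; the smaller is the second.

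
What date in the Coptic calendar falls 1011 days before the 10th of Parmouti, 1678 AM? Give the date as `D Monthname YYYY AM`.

JDN of the 10th of Parmouti, 1678 AM = 2437773.
2437773 − 1011 = 2436762.
JDN 2436762 in the Coptic calendar is 5 Epip 1675 AM.

5 Epip 1675 AM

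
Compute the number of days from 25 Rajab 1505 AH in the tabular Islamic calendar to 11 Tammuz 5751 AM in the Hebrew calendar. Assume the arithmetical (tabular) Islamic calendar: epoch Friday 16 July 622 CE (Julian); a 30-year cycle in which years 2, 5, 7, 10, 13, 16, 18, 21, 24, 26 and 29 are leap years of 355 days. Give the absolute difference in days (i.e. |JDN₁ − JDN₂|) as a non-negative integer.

33177

First date → JDN 2481608; second date → JDN 2448431.
The interval is |2481608 − 2448431| = 33177 days.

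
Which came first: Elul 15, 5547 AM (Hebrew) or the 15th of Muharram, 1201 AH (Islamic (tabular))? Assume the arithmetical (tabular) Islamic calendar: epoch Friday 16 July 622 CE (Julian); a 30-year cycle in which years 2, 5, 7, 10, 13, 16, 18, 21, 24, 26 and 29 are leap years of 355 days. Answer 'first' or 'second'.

second

First date → JDN 2373989; second date → JDN 2373694.
JDN 2373694 < JDN 2373989, so the second date is earlier.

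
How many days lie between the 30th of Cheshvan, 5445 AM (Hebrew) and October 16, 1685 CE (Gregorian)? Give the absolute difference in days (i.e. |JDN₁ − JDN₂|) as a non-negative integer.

343

JDN of the first date = 2336440.
JDN of the second date = 2336783.
|2336783 − 2336440| = 343.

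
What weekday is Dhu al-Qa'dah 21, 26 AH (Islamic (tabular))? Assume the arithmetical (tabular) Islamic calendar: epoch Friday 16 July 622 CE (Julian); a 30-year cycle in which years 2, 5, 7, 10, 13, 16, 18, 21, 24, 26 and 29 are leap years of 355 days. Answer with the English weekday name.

Tuesday

This is JDN 1957614 (31 August 647 Gregorian).
Since JDN mod 7 = 1 (0 = Monday), the day is Tuesday.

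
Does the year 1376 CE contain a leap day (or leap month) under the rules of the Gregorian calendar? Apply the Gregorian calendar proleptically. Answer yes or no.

yes

1376 is divisible by 4 and not by 100, so it is a leap year.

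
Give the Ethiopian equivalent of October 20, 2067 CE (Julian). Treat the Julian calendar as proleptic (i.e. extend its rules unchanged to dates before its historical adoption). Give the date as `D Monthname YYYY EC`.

Both dates share Julian Day Number 2476322; in the Ethiopian calendar that is 22 Tikimt 2060 EC.

22 Tikimt 2060 EC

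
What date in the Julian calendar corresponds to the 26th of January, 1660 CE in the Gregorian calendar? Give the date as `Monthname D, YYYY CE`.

At this point the Julian calendar is 10 days behind the Gregorian.
26 January 1660 Gregorian − 10 days → 16 January 1660 Julian.

January 16, 1660 CE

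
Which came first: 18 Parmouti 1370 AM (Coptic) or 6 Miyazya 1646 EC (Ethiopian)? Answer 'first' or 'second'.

second

Converting both to JDN: 2325284 vs 2325272; the smaller is the second.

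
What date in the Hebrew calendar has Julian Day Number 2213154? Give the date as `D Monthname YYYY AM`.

4 Iyar 5107 AM

JDN 2213154 is 23 April 1347 in the proleptic Gregorian calendar.
In the Hebrew calendar that day is 4 Iyar 5107 AM.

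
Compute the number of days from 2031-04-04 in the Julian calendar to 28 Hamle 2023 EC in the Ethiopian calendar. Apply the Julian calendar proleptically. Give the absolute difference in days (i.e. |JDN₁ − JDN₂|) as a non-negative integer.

109

JDN of the first date = 2462974.
JDN of the second date = 2463083.
|2463083 − 2462974| = 109.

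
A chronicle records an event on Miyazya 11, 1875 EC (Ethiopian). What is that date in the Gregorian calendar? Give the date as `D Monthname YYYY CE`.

18 April 1883 CE

Julian Day Number of the source date = 2408919.
Converting JDN 2408919 to the Gregorian calendar gives 18 April 1883 CE.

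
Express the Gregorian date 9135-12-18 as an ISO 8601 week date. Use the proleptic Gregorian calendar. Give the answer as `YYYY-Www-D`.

The weekday is Wednesday (ISO weekday 3).
That Wednesday belongs to ISO week 51 of ISO year 9135.

9135-W51-3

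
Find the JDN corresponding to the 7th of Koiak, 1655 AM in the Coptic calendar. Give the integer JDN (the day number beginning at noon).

2429249

Equivalently 16 December 1938 (Gregorian).
JDN 2400001 is 17 November 1858 CE (Gregorian), MJD 0; the target day is +29248 days from there, so JDN = 2429249.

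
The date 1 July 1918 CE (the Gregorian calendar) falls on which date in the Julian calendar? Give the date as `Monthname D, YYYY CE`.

June 18, 1918 CE

The Julian–Gregorian offset here is 13 days (Julian trailing).
1 July 1918 Gregorian − 13 days → 18 June 1918 Julian.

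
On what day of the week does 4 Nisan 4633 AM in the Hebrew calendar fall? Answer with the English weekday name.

This is JDN 2039986 (10 March 873 Gregorian).
Since JDN mod 7 = 4 (0 = Monday), the day is Friday.

Friday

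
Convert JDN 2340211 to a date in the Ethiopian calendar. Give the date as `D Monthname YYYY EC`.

JDN 2340211 is 6 March 1695 in the Gregorian calendar.
In the Ethiopian calendar that day is 30 Yekatit 1687 EC.

30 Yekatit 1687 EC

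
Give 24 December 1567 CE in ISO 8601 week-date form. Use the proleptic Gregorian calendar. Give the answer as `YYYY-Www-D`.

The weekday is Sunday (ISO weekday 7).
That Sunday belongs to ISO week 51 of ISO year 1567.

1567-W51-7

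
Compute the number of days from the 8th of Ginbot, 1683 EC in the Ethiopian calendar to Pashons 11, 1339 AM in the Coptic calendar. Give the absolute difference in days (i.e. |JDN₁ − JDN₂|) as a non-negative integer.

First date → JDN 2338818; second date → JDN 2313984.
The interval is |2338818 − 2313984| = 24834 days.

24834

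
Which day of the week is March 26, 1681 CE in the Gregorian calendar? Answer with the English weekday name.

Wednesday

2335118 ≡ 2 (mod 7); counting from Monday = 0 gives Wednesday.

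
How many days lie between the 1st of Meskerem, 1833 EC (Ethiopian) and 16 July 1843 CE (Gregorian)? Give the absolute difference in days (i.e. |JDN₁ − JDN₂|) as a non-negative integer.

JDN of the first date = 2393359.
JDN of the second date = 2394398.
|2394398 − 2393359| = 1039.

1039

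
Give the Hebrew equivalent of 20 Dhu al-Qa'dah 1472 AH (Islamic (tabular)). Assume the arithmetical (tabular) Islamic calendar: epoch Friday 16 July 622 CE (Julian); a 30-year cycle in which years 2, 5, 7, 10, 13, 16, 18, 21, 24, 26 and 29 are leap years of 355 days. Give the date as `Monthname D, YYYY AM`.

The source date corresponds to 8 August 2050 in the Gregorian calendar (JDN 2470027).
That day falls on 20 Av 5810 AM in the Hebrew calendar.

Av 20, 5810 AM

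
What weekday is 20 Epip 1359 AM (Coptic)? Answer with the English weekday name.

Friday

This is JDN 2321358 (24 July 1643 Gregorian).
2321358 ≡ 4 (mod 7); counting from Monday = 0 gives Friday.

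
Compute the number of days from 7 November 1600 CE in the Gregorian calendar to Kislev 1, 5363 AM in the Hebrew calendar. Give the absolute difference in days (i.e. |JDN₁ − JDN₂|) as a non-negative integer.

First date → JDN 2305759; second date → JDN 2306497.
The interval is |2305759 − 2306497| = 738 days.

738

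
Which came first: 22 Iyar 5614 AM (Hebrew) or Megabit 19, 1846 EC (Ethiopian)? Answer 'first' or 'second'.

First date → JDN 2398359; second date → JDN 2398305.
JDN 2398305 < JDN 2398359, so the second date is earlier.

second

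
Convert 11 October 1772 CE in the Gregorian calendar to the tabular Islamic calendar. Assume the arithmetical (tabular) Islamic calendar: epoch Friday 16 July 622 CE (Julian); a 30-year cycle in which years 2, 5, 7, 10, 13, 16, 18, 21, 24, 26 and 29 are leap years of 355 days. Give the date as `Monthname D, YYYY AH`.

Both dates share Julian Day Number 2368554; in the tabular Islamic calendar that is 14 Rajab 1186 AH.

Rajab 14, 1186 AH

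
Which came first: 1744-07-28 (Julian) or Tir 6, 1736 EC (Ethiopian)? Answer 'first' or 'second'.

second

Converting both to JDN: 2358263 vs 2358055; the smaller is the second.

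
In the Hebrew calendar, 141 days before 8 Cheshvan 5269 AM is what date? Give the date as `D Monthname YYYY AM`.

The starting date is JDN 2272130; 2272130 − 141 = 2271989.
JDN 2271989 corresponds to 15 Sivan 5268 AM.

15 Sivan 5268 AM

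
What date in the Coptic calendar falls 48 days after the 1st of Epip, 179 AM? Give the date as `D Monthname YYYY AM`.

JDN of the 1st of Epip, 179 AM = 1890344.
1890344 + 48 = 1890392.
JDN 1890392 in the Coptic calendar is 19 Mesori 179 AM.

19 Mesori 179 AM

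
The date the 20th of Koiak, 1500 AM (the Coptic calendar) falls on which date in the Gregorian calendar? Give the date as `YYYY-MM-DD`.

Both dates share Julian Day Number 2372649; in the Gregorian calendar that is 28 December 1783 CE.

1783-12-28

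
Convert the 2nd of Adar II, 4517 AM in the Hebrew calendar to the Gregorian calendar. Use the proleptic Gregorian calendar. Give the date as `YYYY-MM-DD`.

0757-03-02

Both dates share Julian Day Number 1997609; in the Gregorian calendar that is 2 March 757 CE.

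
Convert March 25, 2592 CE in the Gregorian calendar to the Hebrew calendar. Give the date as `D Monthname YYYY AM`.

Both dates share Julian Day Number 2667853; in the Hebrew calendar that is 19 Adar II 6352 AM.

19 Adar II 6352 AM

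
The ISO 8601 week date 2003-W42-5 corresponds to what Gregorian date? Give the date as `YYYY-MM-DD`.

2003-10-17

ISO week 1 of 2003 is the week containing the first Thursday of 2003.
Week 42, day 5 (Friday) lands on 2003-10-17.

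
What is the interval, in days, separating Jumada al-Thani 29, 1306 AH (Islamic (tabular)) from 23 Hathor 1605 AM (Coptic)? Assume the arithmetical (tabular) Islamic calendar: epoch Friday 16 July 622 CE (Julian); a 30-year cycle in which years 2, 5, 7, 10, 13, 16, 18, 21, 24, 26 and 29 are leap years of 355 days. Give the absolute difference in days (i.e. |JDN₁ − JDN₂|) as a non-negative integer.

JDN of the first date = 2411064.
JDN of the second date = 2410973.
|2410973 − 2411064| = 91.

91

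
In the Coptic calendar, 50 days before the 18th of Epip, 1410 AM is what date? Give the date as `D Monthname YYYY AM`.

28 Pashons 1410 AM

JDN of the 18th of Epip, 1410 AM = 2339984.
2339984 − 50 = 2339934.
JDN 2339934 in the Coptic calendar is 28 Pashons 1410 AM.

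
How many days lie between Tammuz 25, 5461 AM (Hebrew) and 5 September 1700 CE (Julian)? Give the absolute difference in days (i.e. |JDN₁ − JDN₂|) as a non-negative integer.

318

JDN of the first date = 2342549.
JDN of the second date = 2342231.
|2342231 − 2342549| = 318.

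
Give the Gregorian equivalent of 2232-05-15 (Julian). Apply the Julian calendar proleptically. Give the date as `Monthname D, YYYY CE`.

May 30, 2232 CE

The Julian–Gregorian offset here is 15 days (Julian trailing).
15 May 2232 Julian + 15 days → 30 May 2232 Gregorian.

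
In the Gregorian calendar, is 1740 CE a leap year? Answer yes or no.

yes

1740 is divisible by 4 and not by 100, so it is a leap year.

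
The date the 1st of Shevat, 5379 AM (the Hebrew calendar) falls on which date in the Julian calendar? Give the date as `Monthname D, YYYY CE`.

Julian Day Number of the source date = 2312403.
Converting JDN 2312403 to the Julian calendar gives 6 January 1619 CE.

January 6, 1619 CE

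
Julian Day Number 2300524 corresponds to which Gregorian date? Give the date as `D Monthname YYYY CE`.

9 July 1586 CE

Counting from JDN 2299161 = 15 Oct 1582 gives an offset of 1363 days.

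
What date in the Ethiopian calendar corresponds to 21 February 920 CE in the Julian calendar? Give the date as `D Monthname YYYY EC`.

Both dates share Julian Day Number 2057139; in the Ethiopian calendar that is 26 Yekatit 912 EC.

26 Yekatit 912 EC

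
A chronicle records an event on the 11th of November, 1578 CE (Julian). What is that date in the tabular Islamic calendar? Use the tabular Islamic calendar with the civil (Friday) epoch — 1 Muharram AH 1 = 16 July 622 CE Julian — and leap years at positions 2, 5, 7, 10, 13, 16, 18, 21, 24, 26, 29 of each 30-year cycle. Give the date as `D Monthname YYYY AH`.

11 Ramadan 986 AH

Julian Day Number of the source date = 2297737.
Converting JDN 2297737 to the tabular Islamic calendar gives 11 Ramadan 986 AH.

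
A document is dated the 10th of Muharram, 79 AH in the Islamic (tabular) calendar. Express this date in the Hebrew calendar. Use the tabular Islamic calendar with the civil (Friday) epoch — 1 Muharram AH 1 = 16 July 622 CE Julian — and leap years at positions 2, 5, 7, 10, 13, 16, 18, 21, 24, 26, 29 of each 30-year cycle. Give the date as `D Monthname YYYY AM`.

Both dates share Julian Day Number 1976090; in the Hebrew calendar that is 11 Nisan 4458 AM.

11 Nisan 4458 AM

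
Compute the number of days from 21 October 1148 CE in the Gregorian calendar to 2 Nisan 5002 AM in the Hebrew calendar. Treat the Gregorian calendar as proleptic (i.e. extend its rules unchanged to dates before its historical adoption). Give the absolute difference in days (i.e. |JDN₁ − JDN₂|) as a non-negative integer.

34110

First date → JDN 2140652; second date → JDN 2174762.
The interval is |2140652 − 2174762| = 34110 days.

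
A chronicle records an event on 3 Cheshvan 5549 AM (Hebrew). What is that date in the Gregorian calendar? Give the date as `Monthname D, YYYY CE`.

November 3, 1788 CE

Both dates share Julian Day Number 2374421; in the Gregorian calendar that is 3 November 1788 CE.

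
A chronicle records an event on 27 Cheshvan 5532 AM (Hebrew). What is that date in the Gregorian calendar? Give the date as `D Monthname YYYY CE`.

4 November 1771 CE

Both dates share Julian Day Number 2368212; in the Gregorian calendar that is 4 November 1771 CE.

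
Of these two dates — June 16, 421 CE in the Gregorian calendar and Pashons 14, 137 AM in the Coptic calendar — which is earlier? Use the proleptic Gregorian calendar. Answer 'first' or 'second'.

second

Converting both to JDN: 1874994 vs 1874957; the smaller is the second.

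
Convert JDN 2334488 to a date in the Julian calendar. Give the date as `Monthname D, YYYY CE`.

June 25, 1679 CE

The Gregorian equivalent of JDN 2334488 is 5 July 1679.
In the Julian calendar that day is June 25, 1679 CE.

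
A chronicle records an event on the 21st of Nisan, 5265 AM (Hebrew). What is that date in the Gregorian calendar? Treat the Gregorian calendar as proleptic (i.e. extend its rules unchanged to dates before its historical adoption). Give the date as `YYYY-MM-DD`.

1505-04-05

Julian Day Number of the source date = 2270844.
Converting JDN 2270844 to the Gregorian calendar gives 5 April 1505 CE.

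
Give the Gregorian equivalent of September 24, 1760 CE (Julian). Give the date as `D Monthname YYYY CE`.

5 October 1760 CE

For dates in this range the Gregorian date is 11 days ahead of the Julian.
24 September 1760 Julian + 11 days → 5 October 1760 Gregorian.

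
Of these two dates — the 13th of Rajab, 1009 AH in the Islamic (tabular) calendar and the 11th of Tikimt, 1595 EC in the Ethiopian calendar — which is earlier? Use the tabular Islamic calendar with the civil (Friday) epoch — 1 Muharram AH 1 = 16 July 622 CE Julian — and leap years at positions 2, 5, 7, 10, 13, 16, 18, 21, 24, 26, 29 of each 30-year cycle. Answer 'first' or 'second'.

The two dates have Julian Day Numbers 2305831 and 2306469 respectively.
Since 2305831 < 2306469, the first date comes first.

first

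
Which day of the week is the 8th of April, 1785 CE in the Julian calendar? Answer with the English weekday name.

This is JDN 2373127 (19 April 1785 Gregorian).
Since JDN mod 7 = 1 (0 = Monday), the day is Tuesday.

Tuesday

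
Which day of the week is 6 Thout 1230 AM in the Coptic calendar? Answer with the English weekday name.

Saturday

This is JDN 2273927 (13 September 1513 Gregorian).
Since JDN mod 7 = 5 (0 = Monday), the day is Saturday.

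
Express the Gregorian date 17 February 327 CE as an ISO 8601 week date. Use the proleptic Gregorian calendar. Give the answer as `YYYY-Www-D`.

0327-W07-4

The weekday is Thursday (ISO weekday 4).
That Thursday belongs to ISO week 7 of ISO year 327.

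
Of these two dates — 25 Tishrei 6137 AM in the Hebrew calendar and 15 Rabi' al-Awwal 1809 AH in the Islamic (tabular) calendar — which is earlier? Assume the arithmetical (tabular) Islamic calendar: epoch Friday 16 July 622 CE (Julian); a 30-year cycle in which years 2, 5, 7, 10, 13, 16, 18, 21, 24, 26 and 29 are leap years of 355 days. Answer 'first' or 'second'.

Converting both to JDN: 2589159 vs 2589208; the smaller is the first.

first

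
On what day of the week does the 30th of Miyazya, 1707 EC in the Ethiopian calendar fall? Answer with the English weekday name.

Equivalently 6 May 1715 Gregorian, JDN 2347576.
JDN 2347576 mod 7 = 0, and JDN 0 was a Monday, so this is a Monday.

Monday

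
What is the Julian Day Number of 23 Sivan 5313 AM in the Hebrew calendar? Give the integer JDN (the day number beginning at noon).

2288447

In the proleptic Gregorian calendar the same day is 15 June 1553.
JDN 2451545 is 1 January 2000 CE (Gregorian); the target day is −163098 days from there, so JDN = 2288447.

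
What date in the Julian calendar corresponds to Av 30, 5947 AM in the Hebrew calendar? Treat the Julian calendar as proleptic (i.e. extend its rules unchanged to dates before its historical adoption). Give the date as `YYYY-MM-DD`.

Both dates share Julian Day Number 2520092; in the Julian calendar that is 21 August 2187 CE.

2187-08-21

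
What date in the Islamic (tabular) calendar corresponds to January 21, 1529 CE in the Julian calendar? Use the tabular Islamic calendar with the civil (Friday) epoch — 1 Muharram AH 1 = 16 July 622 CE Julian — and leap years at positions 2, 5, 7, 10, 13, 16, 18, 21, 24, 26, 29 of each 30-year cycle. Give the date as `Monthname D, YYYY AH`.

Both dates share Julian Day Number 2279546; in the tabular Islamic calendar that is 11 Jumada al-Awwal 935 AH.

Jumada al-Awwal 11, 935 AH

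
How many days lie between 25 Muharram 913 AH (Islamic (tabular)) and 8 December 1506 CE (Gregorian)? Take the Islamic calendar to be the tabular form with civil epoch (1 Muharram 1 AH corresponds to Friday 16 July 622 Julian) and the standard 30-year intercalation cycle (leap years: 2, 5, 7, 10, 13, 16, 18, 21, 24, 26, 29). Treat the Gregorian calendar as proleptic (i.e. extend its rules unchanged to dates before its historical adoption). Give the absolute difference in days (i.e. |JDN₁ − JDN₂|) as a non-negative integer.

190

First date → JDN 2271646; second date → JDN 2271456.
The interval is |2271646 − 2271456| = 190 days.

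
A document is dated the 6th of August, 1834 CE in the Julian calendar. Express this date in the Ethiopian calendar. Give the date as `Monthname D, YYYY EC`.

Nehase 13, 1826 EC

Both dates share Julian Day Number 2391144; in the Ethiopian calendar that is 13 Nehase 1826 EC.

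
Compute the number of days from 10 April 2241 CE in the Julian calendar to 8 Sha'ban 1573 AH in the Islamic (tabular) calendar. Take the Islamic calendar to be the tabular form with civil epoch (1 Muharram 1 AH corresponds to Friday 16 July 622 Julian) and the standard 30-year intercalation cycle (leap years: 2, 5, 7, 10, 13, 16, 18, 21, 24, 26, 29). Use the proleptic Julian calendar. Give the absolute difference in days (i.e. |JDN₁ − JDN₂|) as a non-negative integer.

JDN of the first date = 2539683.
JDN of the second date = 2505718.
|2505718 − 2539683| = 33965.

33965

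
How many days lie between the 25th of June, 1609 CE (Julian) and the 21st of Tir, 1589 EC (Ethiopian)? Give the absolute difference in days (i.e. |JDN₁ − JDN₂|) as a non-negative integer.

First date → JDN 2308921; second date → JDN 2304378.
The interval is |2308921 − 2304378| = 4543 days.

4543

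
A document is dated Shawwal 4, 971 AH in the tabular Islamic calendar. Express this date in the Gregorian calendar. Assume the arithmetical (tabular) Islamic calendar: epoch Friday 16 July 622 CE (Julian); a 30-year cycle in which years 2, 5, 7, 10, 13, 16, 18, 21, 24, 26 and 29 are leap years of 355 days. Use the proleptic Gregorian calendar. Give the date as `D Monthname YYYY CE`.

26 May 1564 CE

Both dates share Julian Day Number 2292445; in the Gregorian calendar that is 26 May 1564 CE.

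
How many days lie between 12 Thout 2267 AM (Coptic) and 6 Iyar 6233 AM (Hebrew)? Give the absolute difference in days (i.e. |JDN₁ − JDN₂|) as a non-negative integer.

28268

JDN of the first date = 2652697.
JDN of the second date = 2624429.
|2624429 − 2652697| = 28268.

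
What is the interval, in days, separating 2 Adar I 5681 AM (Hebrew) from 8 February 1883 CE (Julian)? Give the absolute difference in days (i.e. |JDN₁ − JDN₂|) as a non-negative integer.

13869

JDN of the first date = 2422731.
JDN of the second date = 2408862.
|2408862 − 2422731| = 13869.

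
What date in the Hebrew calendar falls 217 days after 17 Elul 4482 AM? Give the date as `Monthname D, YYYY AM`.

The starting date is JDN 1985015; 1985015 + 217 = 1985232.
JDN 1985232 corresponds to Nisan 28, 4483 AM.

Nisan 28, 4483 AM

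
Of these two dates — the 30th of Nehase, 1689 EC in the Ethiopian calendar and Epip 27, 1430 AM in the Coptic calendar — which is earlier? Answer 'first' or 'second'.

first

Converting both to JDN: 2341122 vs 2347298; the smaller is the first.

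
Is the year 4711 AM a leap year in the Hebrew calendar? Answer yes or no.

Hebrew year 4711 is year 18 of its 19-year Metonic cycle; leap years are at positions 3, 6, 8, 11, 14, 17, 19, so it is a common year (12 months).

no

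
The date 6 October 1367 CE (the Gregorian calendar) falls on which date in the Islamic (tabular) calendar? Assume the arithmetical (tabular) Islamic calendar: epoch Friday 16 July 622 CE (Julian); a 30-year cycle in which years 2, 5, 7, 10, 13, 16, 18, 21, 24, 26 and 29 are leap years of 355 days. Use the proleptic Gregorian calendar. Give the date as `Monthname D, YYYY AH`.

Safar 2, 769 AH

Both dates share Julian Day Number 2220625; in the tabular Islamic calendar that is 2 Safar 769 AH.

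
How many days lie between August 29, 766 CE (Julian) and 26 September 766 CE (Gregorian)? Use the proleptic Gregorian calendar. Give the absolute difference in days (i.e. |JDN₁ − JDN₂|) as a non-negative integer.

24

First date → JDN 2001080; second date → JDN 2001104.
The interval is |2001080 − 2001104| = 24 days.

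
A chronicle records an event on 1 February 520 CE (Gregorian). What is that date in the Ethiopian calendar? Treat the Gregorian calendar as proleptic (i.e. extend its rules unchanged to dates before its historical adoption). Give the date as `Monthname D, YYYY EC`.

Julian Day Number of the source date = 1911017.
Converting JDN 1911017 to the Ethiopian calendar gives 4 Yekatit 512 EC.

Yekatit 4, 512 EC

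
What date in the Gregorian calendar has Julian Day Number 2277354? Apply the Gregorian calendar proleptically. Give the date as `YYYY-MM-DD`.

JDN 2451545 is 1 Jan 2000; 2277354 is −174191 days from there.

1523-01-31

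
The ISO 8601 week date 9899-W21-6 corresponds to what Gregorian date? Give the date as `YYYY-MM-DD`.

9899-05-27

ISO week 1 of 9899 is the week containing the first Thursday of 9899.
Week 21, day 6 (Saturday) lands on 9899-05-27.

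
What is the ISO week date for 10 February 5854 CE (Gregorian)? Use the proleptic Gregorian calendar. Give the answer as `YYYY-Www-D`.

The weekday is Friday (ISO weekday 5).
That Friday belongs to ISO week 6 of ISO year 5854.

5854-W06-5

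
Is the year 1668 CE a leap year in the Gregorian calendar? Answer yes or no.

1668 is divisible by 4 and not by 100, so it is a leap year.

yes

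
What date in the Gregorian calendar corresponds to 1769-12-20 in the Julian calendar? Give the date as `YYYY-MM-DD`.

For dates in this range the Gregorian date is 11 days ahead of the Julian.
20 December 1769 Julian + 11 days → 31 December 1769 Gregorian.

1769-12-31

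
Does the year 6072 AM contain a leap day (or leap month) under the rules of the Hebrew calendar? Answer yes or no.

Hebrew year 6072 is year 11 of its 19-year Metonic cycle; leap years are at positions 3, 6, 8, 11, 14, 17, 19, so it is a leap year (13 months).

yes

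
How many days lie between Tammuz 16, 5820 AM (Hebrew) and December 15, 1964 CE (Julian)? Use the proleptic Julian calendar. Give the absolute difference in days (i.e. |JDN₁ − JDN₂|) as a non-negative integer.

First date → JDN 2473655; second date → JDN 2438758.
The interval is |2473655 − 2438758| = 34897 days.

34897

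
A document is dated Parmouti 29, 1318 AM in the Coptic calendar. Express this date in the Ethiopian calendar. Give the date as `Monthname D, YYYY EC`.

The source date corresponds to 4 May 1602 in the Gregorian calendar (JDN 2306302).
That day falls on 29 Miyazya 1594 EC in the Ethiopian calendar.

Miyazya 29, 1594 EC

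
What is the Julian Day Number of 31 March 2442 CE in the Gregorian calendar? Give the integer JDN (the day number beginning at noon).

JDN 2299161 is 15 October 1582 CE (Gregorian); the target day is +313911 days from there, so JDN = 2613072.

2613072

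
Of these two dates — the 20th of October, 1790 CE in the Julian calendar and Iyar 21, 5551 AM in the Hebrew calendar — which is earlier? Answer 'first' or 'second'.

The two dates have Julian Day Numbers 2375148 and 2375354 respectively.
Since 2375148 < 2375354, the first date comes first.

first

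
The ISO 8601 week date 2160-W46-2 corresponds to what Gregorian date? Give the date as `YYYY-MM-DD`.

2160-11-11

ISO week 1 of 2160 is the week containing the first Thursday of 2160.
Week 46, day 2 (Tuesday) lands on 2160-11-11.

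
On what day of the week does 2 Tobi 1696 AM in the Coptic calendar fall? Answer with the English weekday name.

In the Gregorian calendar this is 11 January 1980 (JDN 2444250).
2444250 ≡ 4 (mod 7); counting from Monday = 0 gives Friday.

Friday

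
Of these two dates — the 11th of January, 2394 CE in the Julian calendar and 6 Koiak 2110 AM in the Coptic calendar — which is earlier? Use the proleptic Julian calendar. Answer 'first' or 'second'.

Converting both to JDN: 2595477 vs 2595437; the smaller is the second.

second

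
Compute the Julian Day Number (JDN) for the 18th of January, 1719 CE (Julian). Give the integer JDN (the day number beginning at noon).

In the Gregorian calendar the same day is 29 January 1719.
JDN 2400001 is 17 November 1858 CE (Gregorian), MJD 0; the target day is −51061 days from there, so JDN = 2348940.

2348940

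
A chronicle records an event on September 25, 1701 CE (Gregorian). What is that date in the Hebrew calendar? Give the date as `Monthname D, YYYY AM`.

Julian Day Number of the source date = 2342605.
Converting JDN 2342605 to the Hebrew calendar gives 22 Elul 5461 AM.

Elul 22, 5461 AM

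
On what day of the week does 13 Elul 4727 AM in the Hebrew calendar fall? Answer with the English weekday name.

Wednesday

This is JDN 2074487 (26 August 967 Gregorian).
JDN 2074487 mod 7 = 2, and JDN 0 was a Monday, so this is a Wednesday.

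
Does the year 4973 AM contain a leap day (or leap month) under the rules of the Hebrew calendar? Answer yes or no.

yes

Hebrew year 4973 is year 14 of its 19-year Metonic cycle; leap years are at positions 3, 6, 8, 11, 14, 17, 19, so it is a leap year (13 months).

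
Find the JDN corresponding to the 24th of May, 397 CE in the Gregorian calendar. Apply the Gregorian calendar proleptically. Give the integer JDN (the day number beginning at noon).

1866205

JDN 2451545 is 1 January 2000 CE (Gregorian); the target day is −585340 days from there, so JDN = 1866205.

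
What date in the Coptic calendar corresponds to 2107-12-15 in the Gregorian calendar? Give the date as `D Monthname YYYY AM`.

Both dates share Julian Day Number 2490974; in the Coptic calendar that is 4 Koiak 1824 AM.

4 Koiak 1824 AM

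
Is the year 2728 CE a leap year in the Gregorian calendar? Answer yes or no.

yes

2728 is divisible by 4 and not by 100, so it is a leap year.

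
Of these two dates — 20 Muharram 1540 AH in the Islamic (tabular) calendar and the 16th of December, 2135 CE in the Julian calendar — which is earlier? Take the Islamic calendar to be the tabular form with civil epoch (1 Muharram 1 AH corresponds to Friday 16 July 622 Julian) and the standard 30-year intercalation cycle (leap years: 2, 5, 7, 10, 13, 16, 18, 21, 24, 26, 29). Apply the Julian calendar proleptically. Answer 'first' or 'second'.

Converting both to JDN: 2493829 vs 2501216; the smaller is the first.

first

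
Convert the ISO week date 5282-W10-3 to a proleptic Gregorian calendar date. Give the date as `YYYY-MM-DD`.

5282-03-04

ISO week 1 of 5282 is the week containing the first Thursday of 5282.
Week 10, day 3 (Wednesday) lands on 5282-03-04.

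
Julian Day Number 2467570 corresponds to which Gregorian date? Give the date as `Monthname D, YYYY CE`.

November 16, 2043 CE

JDN 2451545 is 1 Jan 2000; 2467570 is +16025 days from there.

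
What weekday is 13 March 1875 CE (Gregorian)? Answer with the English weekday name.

2405961 ≡ 5 (mod 7); counting from Monday = 0 gives Saturday.

Saturday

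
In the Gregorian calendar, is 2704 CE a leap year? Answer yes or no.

yes

2704 is divisible by 4 and not by 100, so it is a leap year.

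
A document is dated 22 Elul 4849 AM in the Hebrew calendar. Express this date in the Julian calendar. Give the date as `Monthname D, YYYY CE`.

August 31, 1089 CE

The source date corresponds to 6 September 1089 in the proleptic Gregorian calendar (JDN 2119058).
That day falls on 31 August 1089 CE in the Julian calendar.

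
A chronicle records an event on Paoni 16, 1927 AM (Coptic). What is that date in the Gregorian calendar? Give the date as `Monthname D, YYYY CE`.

June 25, 2211 CE

Julian Day Number of the source date = 2528786.
Converting JDN 2528786 to the Gregorian calendar gives 25 June 2211 CE.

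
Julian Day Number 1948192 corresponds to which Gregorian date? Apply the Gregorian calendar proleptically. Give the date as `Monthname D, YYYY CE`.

Counting from JDN 2299161 = 15 Oct 1582 gives an offset of -350969 days.

November 13, 621 CE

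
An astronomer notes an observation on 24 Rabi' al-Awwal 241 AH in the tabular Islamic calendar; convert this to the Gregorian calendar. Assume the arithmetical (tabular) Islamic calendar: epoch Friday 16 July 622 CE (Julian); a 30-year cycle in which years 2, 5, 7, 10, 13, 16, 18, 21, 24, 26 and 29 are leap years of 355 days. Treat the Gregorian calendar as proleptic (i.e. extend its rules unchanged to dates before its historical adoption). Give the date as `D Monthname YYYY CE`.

16 August 855 CE

Both dates share Julian Day Number 2033570; in the Gregorian calendar that is 16 August 855 CE.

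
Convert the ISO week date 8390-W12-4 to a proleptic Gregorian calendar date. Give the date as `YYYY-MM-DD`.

8390-03-22

ISO week 1 of 8390 is the week containing the first Thursday of 8390.
Week 12, day 4 (Thursday) lands on 8390-03-22.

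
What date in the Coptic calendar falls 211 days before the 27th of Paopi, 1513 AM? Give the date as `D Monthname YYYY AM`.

1 Parmouti 1512 AM

Counting 211 days back from JDN 2377344 reaches JDN 2377133, which is 1 Parmouti 1512 AM.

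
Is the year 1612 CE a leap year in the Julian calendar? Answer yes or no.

1612 mod 4 = 0, so it is a leap year in the Julian calendar.

yes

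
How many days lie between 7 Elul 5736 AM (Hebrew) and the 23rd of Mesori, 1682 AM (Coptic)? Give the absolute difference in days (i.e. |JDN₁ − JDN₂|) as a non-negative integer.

3657

JDN of the first date = 2443024.
JDN of the second date = 2439367.
|2439367 − 2443024| = 3657.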